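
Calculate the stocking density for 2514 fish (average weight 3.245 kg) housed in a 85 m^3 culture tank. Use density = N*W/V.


Total biomass = 2514 fish * 3.245 kg = 8157.93 kg
Density = total biomass / volume = 8157.93 / 85 = 95.9756 kg/m^3

95.9756 kg/m^3


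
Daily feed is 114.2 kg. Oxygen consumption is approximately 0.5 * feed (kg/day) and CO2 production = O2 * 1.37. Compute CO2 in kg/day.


O2 = 114.2 * 0.5 = 57.1
CO2 = 57.1 * 1.37 = 78.227

78.227 kg/day


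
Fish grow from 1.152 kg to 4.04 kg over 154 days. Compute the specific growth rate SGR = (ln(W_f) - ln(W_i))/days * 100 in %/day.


ln(W_f) = ln(4.04) = 1.3962447
ln(W_i) = ln(1.152) = 0.14149956
ln(W_f) - ln(W_i) = 1.3962447 - 0.14149956 = 1.2547451
SGR = 1.2547451 / 154 * 100 = 0.81477 %/day

0.81477 %/day


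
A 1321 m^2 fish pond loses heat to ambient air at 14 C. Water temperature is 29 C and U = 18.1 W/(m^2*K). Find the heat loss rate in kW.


Temperature difference dT = 29 - 14 = 15 K
Heat loss (W) = U * A * dT = 18.1 * 1321 * 15 = 358651.5 W
Convert to kW: 358651.5 / 1000 = 358.6515 kW

358.6515 kW


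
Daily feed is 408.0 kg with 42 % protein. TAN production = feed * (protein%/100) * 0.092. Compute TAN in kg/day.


Protein in feed = 408.0 * 42/100 = 171.36 kg/day
TAN = protein * 0.092 = 171.36 * 0.092 = 15.76512 kg/day

15.76512 kg/day


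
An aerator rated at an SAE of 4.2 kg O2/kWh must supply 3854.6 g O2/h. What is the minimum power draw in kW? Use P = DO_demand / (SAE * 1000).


SAE in g O2/kWh = 4.2 * 1000 = 4200 g/kWh
P = DO_demand / SAE_g = 3854.6 / 4200 = 0.917762 kW

0.917762 kW


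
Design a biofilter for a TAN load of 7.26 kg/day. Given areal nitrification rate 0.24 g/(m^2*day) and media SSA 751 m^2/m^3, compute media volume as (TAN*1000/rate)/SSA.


A = 7.26*1000 / 0.24 = 30250 m^2
V = 30250 / 751 = 40.2796

40.2796 m^3


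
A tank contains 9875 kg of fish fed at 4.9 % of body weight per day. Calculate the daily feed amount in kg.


Feeding rate fraction = 4.9% / 100 = 0.049
Daily feed = 9875 kg * 0.049 = 483.875 kg/day

483.875 kg/day


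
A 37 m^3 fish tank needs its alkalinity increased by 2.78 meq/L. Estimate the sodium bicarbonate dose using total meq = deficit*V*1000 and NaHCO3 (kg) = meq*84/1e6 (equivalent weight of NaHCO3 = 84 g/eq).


Tank volume in L = 37 m^3 * 1000 = 37000 L
Total meq required = 2.78 meq/L * 37000 L = 102860 meq
NaHCO3 mass = 102860 meq * 84 mg/meq / 1e6 = 8.64024 kg

8.64024 kg


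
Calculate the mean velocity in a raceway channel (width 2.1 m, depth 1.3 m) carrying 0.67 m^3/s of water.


Cross-sectional area = W * d = 2.1 * 1.3 = 2.73 m^2
Velocity = Q / A = 0.67 / 2.73 = 0.245421 m/s

0.245421 m/s


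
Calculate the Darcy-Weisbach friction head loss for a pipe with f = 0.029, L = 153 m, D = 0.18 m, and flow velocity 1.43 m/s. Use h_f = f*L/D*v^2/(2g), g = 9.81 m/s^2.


v^2 = 1.43^2 = 2.0449 m^2/s^2
L/D = 153/0.18 = 850
h_f = f*(L/D)*v^2/(2g) = 0.029 * 850 * 2.0449 / 19.62 = 2.56915 m

2.56915 m


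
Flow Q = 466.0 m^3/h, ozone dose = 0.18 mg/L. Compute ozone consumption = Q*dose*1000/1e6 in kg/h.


O3 demand (mg/h) = Q * dose * 1000 = 466.0 * 0.18 * 1000 = 83880 mg/h
Convert mg to kg: 83880 / 1e6 = 0.08388 kg/h

0.08388 kg/h


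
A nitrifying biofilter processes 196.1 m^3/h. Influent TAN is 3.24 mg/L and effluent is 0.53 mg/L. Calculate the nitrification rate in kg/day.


Concentration drop: TAN_in - TAN_out = 3.24 - 0.53 = 2.71 mg/L
Hourly TAN removed = Q * dTAN = 196.1 m^3/h * 2.71 mg/L = 531.431 g/h  (m^3/h * mg/L = g/h)
Daily TAN removed = 531.431 * 24 = 12754.344 g/day
Convert to kg/day: 12754.344 / 1000 = 12.754344 kg/day

12.754344 kg/day


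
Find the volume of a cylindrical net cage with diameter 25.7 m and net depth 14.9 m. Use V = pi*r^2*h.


r = d/2 = 25.7/2 = 12.85 m
Base area = pi*r^2 = pi*12.85^2 = 518.74763 m^2
Volume = 518.74763 * 14.9 = 7729.34 m^3

7729.34 m^3


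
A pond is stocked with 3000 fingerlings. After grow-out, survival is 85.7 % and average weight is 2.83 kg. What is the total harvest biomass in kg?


Survivors = 3000 * 85.7/100 = 2571 fish
Harvest biomass = survivors * W_f = 2571 * 2.83 = 7275.93 kg

7275.93 kg


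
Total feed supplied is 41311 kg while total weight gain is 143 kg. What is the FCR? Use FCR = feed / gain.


FCR = feed consumed / weight gained
FCR = 41311 kg / 143 kg = 288.888

288.888


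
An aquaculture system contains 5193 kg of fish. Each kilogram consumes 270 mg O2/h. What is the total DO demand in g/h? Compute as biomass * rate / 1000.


Total O2 consumption (mg/h) = 5193 kg * 270 mg/(kg*h) = 1402110 mg/h
Convert to g/h: 1402110 / 1000 = 1402.11 g/h

1402.11 g/h


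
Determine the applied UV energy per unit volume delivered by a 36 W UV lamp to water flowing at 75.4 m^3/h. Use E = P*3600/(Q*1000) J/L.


Energy delivered per hour = 36 W * 3600 s = 129600 J/h
Volume treated per hour = 75.4 m^3/h * 1000 = 75400 L/h
dose = 129600 / 75400 = 1.71883 J/L

1.71883 J/L


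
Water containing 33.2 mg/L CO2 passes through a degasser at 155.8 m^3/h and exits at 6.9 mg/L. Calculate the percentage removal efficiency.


CO2_out / CO2_in = 6.9 / 33.2 = 0.20783133
Fraction remaining = 0.20783133
efficiency = (1 - 0.20783133) * 100 = 79.2169 %

79.2169 %


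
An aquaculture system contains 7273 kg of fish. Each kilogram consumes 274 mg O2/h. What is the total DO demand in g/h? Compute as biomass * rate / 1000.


Total O2 consumption (mg/h) = 7273 kg * 274 mg/(kg*h) = 1992802 mg/h
Convert to g/h: 1992802 / 1000 = 1992.802 g/h

1992.802 g/h


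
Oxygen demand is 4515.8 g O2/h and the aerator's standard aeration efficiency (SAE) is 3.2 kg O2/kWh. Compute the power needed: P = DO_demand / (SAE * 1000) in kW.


SAE in g O2/kWh = 3.2 * 1000 = 3200 g/kWh
P = DO_demand / SAE_g = 4515.8 / 3200 = 1.41119 kW

1.41119 kW


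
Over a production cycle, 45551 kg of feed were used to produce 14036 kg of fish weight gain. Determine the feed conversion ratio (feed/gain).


FCR = feed consumed / weight gained
FCR = 45551 kg / 14036 kg = 3.2453

3.2453


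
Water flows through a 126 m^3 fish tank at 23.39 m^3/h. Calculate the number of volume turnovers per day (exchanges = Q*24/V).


Daily flow volume = 23.39 m^3/h * 24 h = 561.36 m^3/day
Exchanges = daily flow / tank volume = 561.36 / 126 = 4.45524 exchanges/day

4.45524 exchanges/day


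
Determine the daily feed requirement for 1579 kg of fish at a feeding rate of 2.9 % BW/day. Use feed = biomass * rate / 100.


Feeding rate fraction = 2.9% / 100 = 0.029
Daily feed = 1579 kg * 0.029 = 45.791 kg/day

45.791 kg/day


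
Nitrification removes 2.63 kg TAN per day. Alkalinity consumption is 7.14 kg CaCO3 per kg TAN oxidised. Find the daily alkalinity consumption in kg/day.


Alkalinity factor: 7.14 kg CaCO3 consumed per kg TAN nitrified
alk = 2.63 kg TAN * 7.14 = 18.7782 kg CaCO3/day

18.7782 kg CaCO3/day


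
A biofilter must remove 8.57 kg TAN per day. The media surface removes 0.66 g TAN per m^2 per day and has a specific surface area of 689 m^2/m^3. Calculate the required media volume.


A = 8.57*1000 / 0.66 = 12984.848 m^2
V = 12984.848 / 689 = 18.8459

18.8459 m^3


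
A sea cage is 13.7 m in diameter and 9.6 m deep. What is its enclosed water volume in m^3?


r = d/2 = 13.7/2 = 6.85 m
Base area = pi*r^2 = pi*6.85^2 = 147.41138 m^2
Volume = 147.41138 * 9.6 = 1415.15 m^3

1415.15 m^3


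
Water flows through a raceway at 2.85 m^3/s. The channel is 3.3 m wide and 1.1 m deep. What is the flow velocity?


Cross-sectional area = W * d = 3.3 * 1.1 = 3.63 m^2
Velocity = Q / A = 2.85 / 3.63 = 0.785124 m/s

0.785124 m/s


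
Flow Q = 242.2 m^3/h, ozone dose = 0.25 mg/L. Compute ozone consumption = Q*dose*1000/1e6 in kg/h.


O3 demand (mg/h) = Q * dose * 1000 = 242.2 * 0.25 * 1000 = 60550 mg/h
Convert mg to kg: 60550 / 1e6 = 0.06055 kg/h

0.06055 kg/h


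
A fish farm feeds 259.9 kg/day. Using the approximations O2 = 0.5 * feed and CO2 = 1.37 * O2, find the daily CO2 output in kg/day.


O2 = 259.9 * 0.5 = 129.95
CO2 = 129.95 * 1.37 = 178.0315

178.0315 kg/day


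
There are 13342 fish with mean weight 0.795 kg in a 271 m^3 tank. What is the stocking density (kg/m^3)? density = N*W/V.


Total biomass = 13342 fish * 0.795 kg = 10606.89 kg
Density = total biomass / volume = 10606.89 / 271 = 39.1398 kg/m^3

39.1398 kg/m^3


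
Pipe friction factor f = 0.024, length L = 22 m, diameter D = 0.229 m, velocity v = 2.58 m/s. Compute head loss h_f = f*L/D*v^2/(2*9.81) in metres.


v^2 = 2.58^2 = 6.6564 m^2/s^2
L/D = 22/0.229 = 96.069869
h_f = f*(L/D)*v^2/(2g) = 0.024 * 96.069869 * 6.6564 / 19.62 = 0.782238 m

0.782238 m


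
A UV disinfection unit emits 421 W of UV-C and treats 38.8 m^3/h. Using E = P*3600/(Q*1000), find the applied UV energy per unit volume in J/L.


Energy delivered per hour = 421 W * 3600 s = 1515600 J/h
Volume treated per hour = 38.8 m^3/h * 1000 = 38800 L/h
dose = 1515600 / 38800 = 39.0619 J/L

39.0619 J/L


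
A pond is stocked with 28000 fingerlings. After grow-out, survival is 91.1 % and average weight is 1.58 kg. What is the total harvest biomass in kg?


Survivors = 28000 * 91.1/100 = 25508 fish
Harvest biomass = survivors * W_f = 25508 * 1.58 = 40302.64 kg

40302.64 kg


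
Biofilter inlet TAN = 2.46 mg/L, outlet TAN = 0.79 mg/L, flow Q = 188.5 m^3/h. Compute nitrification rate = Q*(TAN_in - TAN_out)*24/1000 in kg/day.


Concentration drop: TAN_in - TAN_out = 2.46 - 0.79 = 1.67 mg/L
Hourly TAN removed = Q * dTAN = 188.5 m^3/h * 1.67 mg/L = 314.795 g/h  (m^3/h * mg/L = g/h)
Daily TAN removed = 314.795 * 24 = 7555.08 g/day
Convert to kg/day: 7555.08 / 1000 = 7.55508 kg/day

7.55508 kg/day


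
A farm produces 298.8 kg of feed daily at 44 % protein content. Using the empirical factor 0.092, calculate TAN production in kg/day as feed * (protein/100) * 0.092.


Protein in feed = 298.8 * 44/100 = 131.472 kg/day
TAN = protein * 0.092 = 131.472 * 0.092 = 12.095424 kg/day

12.095424 kg/day


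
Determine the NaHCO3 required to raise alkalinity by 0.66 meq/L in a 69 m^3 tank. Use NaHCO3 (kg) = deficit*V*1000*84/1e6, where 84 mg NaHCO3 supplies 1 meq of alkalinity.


Tank volume in L = 69 m^3 * 1000 = 69000 L
Total meq required = 0.66 meq/L * 69000 L = 45540 meq
NaHCO3 mass = 45540 meq * 84 mg/meq / 1e6 = 3.82536 kg

3.82536 kg


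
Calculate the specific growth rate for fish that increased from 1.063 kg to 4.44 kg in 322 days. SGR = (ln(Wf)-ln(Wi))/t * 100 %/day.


ln(W_f) = ln(4.44) = 1.4906544
ln(W_i) = ln(1.063) = 0.061095099
ln(W_f) - ln(W_i) = 1.4906544 - 0.061095099 = 1.4295593
SGR = 1.4295593 / 322 * 100 = 0.443963 %/day

0.443963 %/day


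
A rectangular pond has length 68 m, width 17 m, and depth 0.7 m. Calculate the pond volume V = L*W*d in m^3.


Base area = L * W = 68 * 17 = 1156 m^2
Volume = area * depth = 1156 * 0.7 = 809.2 m^3

809.2 m^3


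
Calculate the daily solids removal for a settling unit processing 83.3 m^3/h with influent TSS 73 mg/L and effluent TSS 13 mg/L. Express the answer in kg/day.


Concentration drop: TSS_in - TSS_out = 73 - 13 = 60 mg/L
Hourly solids removed = Q * dTSS = 83.3 m^3/h * 60 mg/L = 4998 g/h  (m^3/h * mg/L = g/h)
Daily solids removed = 4998 * 24 = 119952 g/day
Convert g to kg: 119952 / 1000 = 119.952 kg/day

119.952 kg/day


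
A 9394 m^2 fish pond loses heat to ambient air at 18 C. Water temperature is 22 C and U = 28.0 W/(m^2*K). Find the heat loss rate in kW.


Temperature difference dT = 22 - 18 = 4 K
Heat loss (W) = U * A * dT = 28.0 * 9394 * 4 = 1052128 W
Convert to kW: 1052128 / 1000 = 1052.128 kW

1052.128 kW


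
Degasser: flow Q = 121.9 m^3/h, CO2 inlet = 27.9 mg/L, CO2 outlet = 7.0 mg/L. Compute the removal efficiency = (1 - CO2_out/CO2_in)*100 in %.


CO2_out / CO2_in = 7.0 / 27.9 = 0.25089606
Fraction remaining = 0.25089606
efficiency = (1 - 0.25089606) * 100 = 74.9104 %

74.9104 %


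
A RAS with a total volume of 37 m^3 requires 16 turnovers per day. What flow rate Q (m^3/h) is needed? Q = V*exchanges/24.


Daily recirculation volume = 37 m^3 * 16 = 592 m^3/day
Flow rate Q = daily volume / 24 h = 592 / 24 = 24.6667 m^3/h

24.6667 m^3/h


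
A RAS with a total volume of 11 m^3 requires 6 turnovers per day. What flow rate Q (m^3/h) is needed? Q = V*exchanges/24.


Daily recirculation volume = 11 m^3 * 6 = 66 m^3/day
Flow rate Q = daily volume / 24 h = 66 / 24 = 2.75 m^3/h

2.75 m^3/h


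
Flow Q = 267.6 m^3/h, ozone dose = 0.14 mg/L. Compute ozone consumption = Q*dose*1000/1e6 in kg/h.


O3 demand (mg/h) = Q * dose * 1000 = 267.6 * 0.14 * 1000 = 37464 mg/h
Convert mg to kg: 37464 / 1e6 = 0.037464 kg/h

0.037464 kg/h


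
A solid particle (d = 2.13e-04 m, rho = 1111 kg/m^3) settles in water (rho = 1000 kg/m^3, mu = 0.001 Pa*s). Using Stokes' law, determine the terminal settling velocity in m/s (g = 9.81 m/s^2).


Density difference: rho_p - rho_f = 1111 - 1000 = 111 kg/m^3
d^2 = (2.13e-04)^2 = 4.5369e-08 m^2
Numerator = (rho_p - rho_f) * g * d^2 = 111 * 9.81 * 4.5369e-08 = 4.9402758e-05
Denominator = 18 * mu = 18 * 0.001 = 0.018
v_s = 4.9402758e-05 / 0.018 = 0.0027446 m/s
Check: Re = rho_f * v_s * d / mu = 1000 * 0.0027446 * 2.13e-04 / 0.001 = 0.585 < 1, so Stokes' law applies.

0.0027446 m/s


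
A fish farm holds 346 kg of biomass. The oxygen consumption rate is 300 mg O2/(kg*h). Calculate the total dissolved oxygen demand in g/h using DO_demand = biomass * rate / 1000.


Total O2 consumption (mg/h) = 346 kg * 300 mg/(kg*h) = 103800 mg/h
Convert to g/h: 103800 / 1000 = 103.8 g/h

103.8 g/h


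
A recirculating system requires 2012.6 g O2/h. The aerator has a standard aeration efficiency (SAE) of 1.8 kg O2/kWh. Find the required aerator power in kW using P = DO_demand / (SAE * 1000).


SAE in g O2/kWh = 1.8 * 1000 = 1800 g/kWh
P = DO_demand / SAE_g = 2012.6 / 1800 = 1.11811 kW

1.11811 kW


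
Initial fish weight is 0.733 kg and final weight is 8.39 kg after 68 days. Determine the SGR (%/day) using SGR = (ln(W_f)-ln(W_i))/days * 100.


ln(W_f) = ln(8.39) = 2.1270405
ln(W_i) = ln(0.733) = -0.31060958
ln(W_f) - ln(W_i) = 2.1270405 - -0.31060958 = 2.4376501
SGR = 2.4376501 / 68 * 100 = 3.58478 %/day

3.58478 %/day


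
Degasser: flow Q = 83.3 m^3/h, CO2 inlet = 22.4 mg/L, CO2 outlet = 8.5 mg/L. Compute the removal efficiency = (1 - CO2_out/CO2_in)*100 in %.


CO2_out / CO2_in = 8.5 / 22.4 = 0.37946429
Fraction remaining = 0.37946429
efficiency = (1 - 0.37946429) * 100 = 62.0536 %

62.0536 %


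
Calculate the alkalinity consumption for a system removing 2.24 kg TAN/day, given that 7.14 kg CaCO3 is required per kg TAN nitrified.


Alkalinity factor: 7.14 kg CaCO3 consumed per kg TAN nitrified
alk = 2.24 kg TAN * 7.14 = 15.9936 kg CaCO3/day

15.9936 kg CaCO3/day


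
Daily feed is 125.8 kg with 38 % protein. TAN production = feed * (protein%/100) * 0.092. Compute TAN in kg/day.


Protein in feed = 125.8 * 38/100 = 47.804 kg/day
TAN = protein * 0.092 = 47.804 * 0.092 = 4.397968 kg/day

4.397968 kg/day


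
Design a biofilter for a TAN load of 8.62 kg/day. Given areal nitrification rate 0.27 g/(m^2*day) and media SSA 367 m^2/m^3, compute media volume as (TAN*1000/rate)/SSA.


A = 8.62*1000 / 0.27 = 31925.926 m^2
V = 31925.926 / 367 = 86.9916

86.9916 m^3


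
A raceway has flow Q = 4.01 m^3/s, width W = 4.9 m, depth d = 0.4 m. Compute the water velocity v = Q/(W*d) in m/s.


Cross-sectional area = W * d = 4.9 * 0.4 = 1.96 m^2
Velocity = Q / A = 4.01 / 1.96 = 2.04592 m/s

2.04592 m/s


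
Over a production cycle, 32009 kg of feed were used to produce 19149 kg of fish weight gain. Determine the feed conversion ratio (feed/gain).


FCR = feed consumed / weight gained
FCR = 32009 kg / 19149 kg = 1.67158

1.67158


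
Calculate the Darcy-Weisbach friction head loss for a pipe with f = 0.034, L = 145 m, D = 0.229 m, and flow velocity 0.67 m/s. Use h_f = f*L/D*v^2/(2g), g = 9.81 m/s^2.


v^2 = 0.67^2 = 0.4489 m^2/s^2
L/D = 145/0.229 = 633.18777
h_f = f*(L/D)*v^2/(2g) = 0.034 * 633.18777 * 0.4489 / 19.62 = 0.492563 m

0.492563 m


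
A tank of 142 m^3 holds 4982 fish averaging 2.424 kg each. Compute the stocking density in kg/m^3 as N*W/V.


Total biomass = 4982 fish * 2.424 kg = 12076.368 kg
Density = total biomass / volume = 12076.368 / 142 = 85.0448 kg/m^3

85.0448 kg/m^3


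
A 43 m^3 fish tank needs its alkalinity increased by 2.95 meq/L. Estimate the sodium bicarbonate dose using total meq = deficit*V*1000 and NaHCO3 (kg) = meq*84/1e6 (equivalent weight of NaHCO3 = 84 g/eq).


Tank volume in L = 43 m^3 * 1000 = 43000 L
Total meq required = 2.95 meq/L * 43000 L = 126850 meq
NaHCO3 mass = 126850 meq * 84 mg/meq / 1e6 = 10.6554 kg

10.6554 kg


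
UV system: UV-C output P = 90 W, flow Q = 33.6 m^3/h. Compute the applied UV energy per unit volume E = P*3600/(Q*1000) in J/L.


Energy delivered per hour = 90 W * 3600 s = 324000 J/h
Volume treated per hour = 33.6 m^3/h * 1000 = 33600 L/h
dose = 324000 / 33600 = 9.64286 J/L

9.64286 J/L


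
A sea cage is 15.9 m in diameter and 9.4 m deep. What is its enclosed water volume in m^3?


r = d/2 = 15.9/2 = 7.95 m
Base area = pi*r^2 = pi*7.95^2 = 198.55651 m^2
Volume = 198.55651 * 9.4 = 1866.43 m^3

1866.43 m^3


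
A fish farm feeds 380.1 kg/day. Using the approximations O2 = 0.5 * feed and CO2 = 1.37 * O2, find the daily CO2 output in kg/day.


O2 = 380.1 * 0.5 = 190.05
CO2 = 190.05 * 1.37 = 260.3685

260.3685 kg/day


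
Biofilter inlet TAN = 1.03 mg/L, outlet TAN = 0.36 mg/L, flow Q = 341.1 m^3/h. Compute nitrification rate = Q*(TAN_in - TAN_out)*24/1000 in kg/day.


Concentration drop: TAN_in - TAN_out = 1.03 - 0.36 = 0.67 mg/L
Hourly TAN removed = Q * dTAN = 341.1 m^3/h * 0.67 mg/L = 228.537 g/h  (m^3/h * mg/L = g/h)
Daily TAN removed = 228.537 * 24 = 5484.888 g/day
Convert to kg/day: 5484.888 / 1000 = 5.484888 kg/day

5.484888 kg/day


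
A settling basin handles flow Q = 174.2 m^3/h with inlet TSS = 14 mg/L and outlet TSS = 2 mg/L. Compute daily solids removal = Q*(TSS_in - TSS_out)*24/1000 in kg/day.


Concentration drop: TSS_in - TSS_out = 14 - 2 = 12 mg/L
Hourly solids removed = Q * dTSS = 174.2 m^3/h * 12 mg/L = 2090.4 g/h  (m^3/h * mg/L = g/h)
Daily solids removed = 2090.4 * 24 = 50169.6 g/day
Convert g to kg: 50169.6 / 1000 = 50.1696 kg/day

50.1696 kg/day


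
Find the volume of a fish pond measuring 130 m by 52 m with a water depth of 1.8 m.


Base area = L * W = 130 * 52 = 6760 m^2
Volume = area * depth = 6760 * 1.8 = 12168 m^3

12168 m^3


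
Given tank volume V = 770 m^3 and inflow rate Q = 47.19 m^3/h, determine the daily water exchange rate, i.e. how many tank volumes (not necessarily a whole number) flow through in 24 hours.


Daily flow volume = 47.19 m^3/h * 24 h = 1132.56 m^3/day
Exchanges = daily flow / tank volume = 1132.56 / 770 = 1.47086 exchanges/day

1.47086 exchanges/day


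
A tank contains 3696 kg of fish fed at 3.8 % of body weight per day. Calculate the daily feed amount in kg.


Feeding rate fraction = 3.8% / 100 = 0.038
Daily feed = 3696 kg * 0.038 = 140.448 kg/day

140.448 kg/day


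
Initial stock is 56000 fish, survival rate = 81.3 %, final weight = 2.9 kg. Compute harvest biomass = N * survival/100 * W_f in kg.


Survivors = 56000 * 81.3/100 = 45528 fish
Harvest biomass = survivors * W_f = 45528 * 2.9 = 132031.2 kg

132031.2 kg


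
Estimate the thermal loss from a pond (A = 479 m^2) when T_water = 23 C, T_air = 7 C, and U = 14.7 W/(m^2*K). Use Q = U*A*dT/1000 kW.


Temperature difference dT = 23 - 7 = 16 K
Heat loss (W) = U * A * dT = 14.7 * 479 * 16 = 112660.8 W
Convert to kW: 112660.8 / 1000 = 112.6608 kW

112.6608 kW


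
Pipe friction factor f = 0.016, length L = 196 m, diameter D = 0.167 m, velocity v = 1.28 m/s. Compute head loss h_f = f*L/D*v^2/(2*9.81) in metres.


v^2 = 1.28^2 = 1.6384 m^2/s^2
L/D = 196/0.167 = 1173.6527
h_f = f*(L/D)*v^2/(2g) = 0.016 * 1173.6527 * 1.6384 / 19.62 = 1.56812 m

1.56812 m


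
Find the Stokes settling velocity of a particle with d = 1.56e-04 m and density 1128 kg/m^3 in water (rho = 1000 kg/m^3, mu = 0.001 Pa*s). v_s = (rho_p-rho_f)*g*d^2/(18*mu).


Density difference: rho_p - rho_f = 1128 - 1000 = 128 kg/m^3
d^2 = (1.56e-04)^2 = 2.4336e-08 m^2
Numerator = (rho_p - rho_f) * g * d^2 = 128 * 9.81 * 2.4336e-08 = 3.0558228e-05
Denominator = 18 * mu = 18 * 0.001 = 0.018
v_s = 3.0558228e-05 / 0.018 = 0.00169768 m/s
Check: Re = rho_f * v_s * d / mu = 1000 * 0.00169768 * 1.56e-04 / 0.001 = 0.265 < 1, so Stokes' law applies.

0.00169768 m/s


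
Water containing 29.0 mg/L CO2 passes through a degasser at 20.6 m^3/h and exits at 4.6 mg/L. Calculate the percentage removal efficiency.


CO2_out / CO2_in = 4.6 / 29.0 = 0.15862069
Fraction remaining = 0.15862069
efficiency = (1 - 0.15862069) * 100 = 84.1379 %

84.1379 %


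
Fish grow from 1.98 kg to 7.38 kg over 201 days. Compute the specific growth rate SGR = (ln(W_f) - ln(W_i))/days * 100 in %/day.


ln(W_f) = ln(7.38) = 1.9987736
ln(W_i) = ln(1.98) = 0.68309684
ln(W_f) - ln(W_i) = 1.9987736 - 0.68309684 = 1.3156768
SGR = 1.3156768 / 201 * 100 = 0.654566 %/day

0.654566 %/day


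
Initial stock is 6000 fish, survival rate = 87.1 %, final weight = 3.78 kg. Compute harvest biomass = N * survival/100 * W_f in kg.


Survivors = 6000 * 87.1/100 = 5226 fish
Harvest biomass = survivors * W_f = 5226 * 3.78 = 19754.28 kg

19754.28 kg


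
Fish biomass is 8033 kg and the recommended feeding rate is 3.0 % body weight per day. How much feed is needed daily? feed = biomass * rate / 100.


Feeding rate fraction = 3.0% / 100 = 0.03
Daily feed = 8033 kg * 0.03 = 240.99 kg/day

240.99 kg/day


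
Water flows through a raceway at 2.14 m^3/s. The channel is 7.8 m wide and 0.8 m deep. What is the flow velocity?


Cross-sectional area = W * d = 7.8 * 0.8 = 6.24 m^2
Velocity = Q / A = 2.14 / 6.24 = 0.342949 m/s

0.342949 m/s


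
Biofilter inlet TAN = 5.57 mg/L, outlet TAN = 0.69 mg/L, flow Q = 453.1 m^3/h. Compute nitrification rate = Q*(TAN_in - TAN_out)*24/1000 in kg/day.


Concentration drop: TAN_in - TAN_out = 5.57 - 0.69 = 4.88 mg/L
Hourly TAN removed = Q * dTAN = 453.1 m^3/h * 4.88 mg/L = 2211.128 g/h  (m^3/h * mg/L = g/h)
Daily TAN removed = 2211.128 * 24 = 53067.072 g/day
Convert to kg/day: 53067.072 / 1000 = 53.067072 kg/day

53.067072 kg/day


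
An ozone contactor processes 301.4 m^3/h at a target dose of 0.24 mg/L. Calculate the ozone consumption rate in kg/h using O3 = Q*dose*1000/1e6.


O3 demand (mg/h) = Q * dose * 1000 = 301.4 * 0.24 * 1000 = 72336 mg/h
Convert mg to kg: 72336 / 1e6 = 0.072336 kg/h

0.072336 kg/h


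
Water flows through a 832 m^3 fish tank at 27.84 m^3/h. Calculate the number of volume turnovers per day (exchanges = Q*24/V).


Daily flow volume = 27.84 m^3/h * 24 h = 668.16 m^3/day
Exchanges = daily flow / tank volume = 668.16 / 832 = 0.803077 exchanges/day

0.803077 exchanges/day


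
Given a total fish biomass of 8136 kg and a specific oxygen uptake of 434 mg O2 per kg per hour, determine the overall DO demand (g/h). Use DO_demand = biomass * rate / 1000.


Total O2 consumption (mg/h) = 8136 kg * 434 mg/(kg*h) = 3531024 mg/h
Convert to g/h: 3531024 / 1000 = 3531.024 g/h

3531.024 g/h


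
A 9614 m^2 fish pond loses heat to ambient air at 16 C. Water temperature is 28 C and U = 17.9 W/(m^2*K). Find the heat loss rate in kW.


Temperature difference dT = 28 - 16 = 12 K
Heat loss (W) = U * A * dT = 17.9 * 9614 * 12 = 2065087.2 W
Convert to kW: 2065087.2 / 1000 = 2065.0872 kW

2065.0872 kW


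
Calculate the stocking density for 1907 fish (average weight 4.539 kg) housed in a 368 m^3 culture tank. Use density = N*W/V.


Total biomass = 1907 fish * 4.539 kg = 8655.873 kg
Density = total biomass / volume = 8655.873 / 368 = 23.5214 kg/m^3

23.5214 kg/m^3


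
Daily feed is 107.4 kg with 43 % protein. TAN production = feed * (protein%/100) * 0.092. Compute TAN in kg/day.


Protein in feed = 107.4 * 43/100 = 46.182 kg/day
TAN = protein * 0.092 = 46.182 * 0.092 = 4.248744 kg/day

4.248744 kg/day


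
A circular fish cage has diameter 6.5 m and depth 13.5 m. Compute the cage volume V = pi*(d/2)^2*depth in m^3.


r = d/2 = 6.5/2 = 3.25 m
Base area = pi*r^2 = pi*3.25^2 = 33.183072 m^2
Volume = 33.183072 * 13.5 = 447.971 m^3

447.971 m^3


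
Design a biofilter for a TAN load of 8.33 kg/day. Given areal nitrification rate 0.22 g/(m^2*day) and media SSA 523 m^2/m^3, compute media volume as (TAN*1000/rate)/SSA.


A = 8.33*1000 / 0.22 = 37863.636 m^2
V = 37863.636 / 523 = 72.397

72.397 m^3


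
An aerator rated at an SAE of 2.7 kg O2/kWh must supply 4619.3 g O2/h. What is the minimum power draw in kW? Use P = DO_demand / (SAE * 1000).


SAE in g O2/kWh = 2.7 * 1000 = 2700 g/kWh
P = DO_demand / SAE_g = 4619.3 / 2700 = 1.71085 kW

1.71085 kW


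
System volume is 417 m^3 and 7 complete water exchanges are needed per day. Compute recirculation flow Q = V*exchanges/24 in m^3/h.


Daily recirculation volume = 417 m^3 * 7 = 2919 m^3/day
Flow rate Q = daily volume / 24 h = 2919 / 24 = 121.625 m^3/h

121.625 m^3/h


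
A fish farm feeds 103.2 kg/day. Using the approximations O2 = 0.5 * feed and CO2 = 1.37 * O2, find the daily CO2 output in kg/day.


O2 = 103.2 * 0.5 = 51.6
CO2 = 51.6 * 1.37 = 70.692

70.692 kg/day


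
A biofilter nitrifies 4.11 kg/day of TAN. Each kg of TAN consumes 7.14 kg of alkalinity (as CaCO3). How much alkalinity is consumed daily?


Alkalinity factor: 7.14 kg CaCO3 consumed per kg TAN nitrified
alk = 4.11 kg TAN * 7.14 = 29.3454 kg CaCO3/day

29.3454 kg CaCO3/day


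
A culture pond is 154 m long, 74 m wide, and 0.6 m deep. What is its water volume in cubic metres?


Base area = L * W = 154 * 74 = 11396 m^2
Volume = area * depth = 11396 * 0.6 = 6837.6 m^3

6837.6 m^3


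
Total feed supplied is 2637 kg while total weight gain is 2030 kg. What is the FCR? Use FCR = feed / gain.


FCR = feed consumed / weight gained
FCR = 2637 kg / 2030 kg = 1.29901

1.29901


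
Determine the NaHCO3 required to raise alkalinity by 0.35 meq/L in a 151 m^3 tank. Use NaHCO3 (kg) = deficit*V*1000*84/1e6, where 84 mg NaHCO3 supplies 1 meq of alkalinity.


Tank volume in L = 151 m^3 * 1000 = 151000 L
Total meq required = 0.35 meq/L * 151000 L = 52850 meq
NaHCO3 mass = 52850 meq * 84 mg/meq / 1e6 = 4.4394 kg

4.4394 kg


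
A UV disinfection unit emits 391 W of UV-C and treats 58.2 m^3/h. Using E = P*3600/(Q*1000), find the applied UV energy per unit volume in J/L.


Energy delivered per hour = 391 W * 3600 s = 1407600 J/h
Volume treated per hour = 58.2 m^3/h * 1000 = 58200 L/h
dose = 1407600 / 58200 = 24.1856 J/L

24.1856 J/L


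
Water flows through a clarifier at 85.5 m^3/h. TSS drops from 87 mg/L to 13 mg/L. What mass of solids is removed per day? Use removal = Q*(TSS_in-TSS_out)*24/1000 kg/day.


Concentration drop: TSS_in - TSS_out = 87 - 13 = 74 mg/L
Hourly solids removed = Q * dTSS = 85.5 m^3/h * 74 mg/L = 6327 g/h  (m^3/h * mg/L = g/h)
Daily solids removed = 6327 * 24 = 151848 g/day
Convert g to kg: 151848 / 1000 = 151.848 kg/day

151.848 kg/day


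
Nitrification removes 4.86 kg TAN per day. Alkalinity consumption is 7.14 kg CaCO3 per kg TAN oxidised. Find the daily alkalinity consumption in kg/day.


Alkalinity factor: 7.14 kg CaCO3 consumed per kg TAN nitrified
alk = 4.86 kg TAN * 7.14 = 34.7004 kg CaCO3/day

34.7004 kg CaCO3/day


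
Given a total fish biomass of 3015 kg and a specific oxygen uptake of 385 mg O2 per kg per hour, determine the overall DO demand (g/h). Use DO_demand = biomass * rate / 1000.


Total O2 consumption (mg/h) = 3015 kg * 385 mg/(kg*h) = 1160775 mg/h
Convert to g/h: 1160775 / 1000 = 1160.775 g/h

1160.775 g/h


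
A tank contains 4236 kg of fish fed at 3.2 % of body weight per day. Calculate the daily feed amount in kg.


Feeding rate fraction = 3.2% / 100 = 0.032
Daily feed = 4236 kg * 0.032 = 135.552 kg/day

135.552 kg/day


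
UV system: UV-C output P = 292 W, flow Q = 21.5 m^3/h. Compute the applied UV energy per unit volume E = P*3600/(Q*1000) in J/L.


Energy delivered per hour = 292 W * 3600 s = 1051200 J/h
Volume treated per hour = 21.5 m^3/h * 1000 = 21500 L/h
dose = 1051200 / 21500 = 48.893 J/L

48.893 J/L


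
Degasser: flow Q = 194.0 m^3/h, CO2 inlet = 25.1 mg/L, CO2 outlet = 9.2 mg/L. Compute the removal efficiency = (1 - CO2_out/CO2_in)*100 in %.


CO2_out / CO2_in = 9.2 / 25.1 = 0.36653386
Fraction remaining = 0.36653386
efficiency = (1 - 0.36653386) * 100 = 63.3466 %

63.3466 %


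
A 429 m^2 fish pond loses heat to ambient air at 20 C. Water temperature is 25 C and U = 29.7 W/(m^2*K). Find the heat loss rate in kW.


Temperature difference dT = 25 - 20 = 5 K
Heat loss (W) = U * A * dT = 29.7 * 429 * 5 = 63706.5 W
Convert to kW: 63706.5 / 1000 = 63.7065 kW

63.7065 kW


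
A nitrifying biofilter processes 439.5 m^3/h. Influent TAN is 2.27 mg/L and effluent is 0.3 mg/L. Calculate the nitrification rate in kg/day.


Concentration drop: TAN_in - TAN_out = 2.27 - 0.3 = 1.97 mg/L
Hourly TAN removed = Q * dTAN = 439.5 m^3/h * 1.97 mg/L = 865.815 g/h  (m^3/h * mg/L = g/h)
Daily TAN removed = 865.815 * 24 = 20779.56 g/day
Convert to kg/day: 20779.56 / 1000 = 20.77956 kg/day

20.77956 kg/day


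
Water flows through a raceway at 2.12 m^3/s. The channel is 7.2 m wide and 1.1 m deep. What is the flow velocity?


Cross-sectional area = W * d = 7.2 * 1.1 = 7.92 m^2
Velocity = Q / A = 2.12 / 7.92 = 0.267677 m/s

0.267677 m/s


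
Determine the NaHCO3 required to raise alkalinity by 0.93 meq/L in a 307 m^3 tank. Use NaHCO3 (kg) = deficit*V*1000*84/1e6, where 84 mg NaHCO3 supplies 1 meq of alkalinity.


Tank volume in L = 307 m^3 * 1000 = 307000 L
Total meq required = 0.93 meq/L * 307000 L = 285510 meq
NaHCO3 mass = 285510 meq * 84 mg/meq / 1e6 = 23.9828 kg

23.9828 kg


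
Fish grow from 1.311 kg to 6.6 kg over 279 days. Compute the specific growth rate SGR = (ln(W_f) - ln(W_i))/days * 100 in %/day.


ln(W_f) = ln(6.6) = 1.8870696
ln(W_i) = ln(1.311) = 0.2707902
ln(W_f) - ln(W_i) = 1.8870696 - 0.2707902 = 1.6162794
SGR = 1.6162794 / 279 * 100 = 0.579312 %/day

0.579312 %/day


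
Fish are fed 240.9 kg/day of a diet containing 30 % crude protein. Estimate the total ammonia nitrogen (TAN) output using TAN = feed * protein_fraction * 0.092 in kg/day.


Protein in feed = 240.9 * 30/100 = 72.27 kg/day
TAN = protein * 0.092 = 72.27 * 0.092 = 6.64884 kg/day

6.64884 kg/day


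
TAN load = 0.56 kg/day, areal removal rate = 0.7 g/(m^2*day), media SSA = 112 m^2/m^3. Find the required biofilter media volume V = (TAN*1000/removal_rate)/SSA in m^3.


A = 0.56*1000 / 0.7 = 800 m^2
V = 800 / 112 = 7.14286

7.14286 m^3


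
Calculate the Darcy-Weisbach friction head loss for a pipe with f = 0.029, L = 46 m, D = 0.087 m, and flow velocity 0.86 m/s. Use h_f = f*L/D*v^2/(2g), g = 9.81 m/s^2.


v^2 = 0.86^2 = 0.7396 m^2/s^2
L/D = 46/0.087 = 528.73563
h_f = f*(L/D)*v^2/(2g) = 0.029 * 528.73563 * 0.7396 / 19.62 = 0.578009 m

0.578009 m


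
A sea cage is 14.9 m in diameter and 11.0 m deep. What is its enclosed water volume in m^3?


r = d/2 = 14.9/2 = 7.45 m
Base area = pi*r^2 = pi*7.45^2 = 174.36625 m^2
Volume = 174.36625 * 11.0 = 1918.03 m^3

1918.03 m^3


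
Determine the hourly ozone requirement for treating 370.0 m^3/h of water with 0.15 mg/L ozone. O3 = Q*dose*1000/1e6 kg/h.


O3 demand (mg/h) = Q * dose * 1000 = 370.0 * 0.15 * 1000 = 55500 mg/h
Convert mg to kg: 55500 / 1e6 = 0.0555 kg/h

0.0555 kg/h


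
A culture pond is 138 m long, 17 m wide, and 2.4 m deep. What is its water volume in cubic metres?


Base area = L * W = 138 * 17 = 2346 m^2
Volume = area * depth = 2346 * 2.4 = 5630.4 m^3

5630.4 m^3


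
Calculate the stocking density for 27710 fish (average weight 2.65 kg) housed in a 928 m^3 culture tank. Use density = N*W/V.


Total biomass = 27710 fish * 2.65 kg = 73431.5 kg
Density = total biomass / volume = 73431.5 / 928 = 79.1288 kg/m^3

79.1288 kg/m^3


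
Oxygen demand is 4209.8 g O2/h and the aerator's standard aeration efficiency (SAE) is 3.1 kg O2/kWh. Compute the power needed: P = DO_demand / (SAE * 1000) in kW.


SAE in g O2/kWh = 3.1 * 1000 = 3100 g/kWh
P = DO_demand / SAE_g = 4209.8 / 3100 = 1.358 kW

1.358 kW


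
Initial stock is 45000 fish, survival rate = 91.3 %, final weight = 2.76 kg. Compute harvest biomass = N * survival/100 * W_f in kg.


Survivors = 45000 * 91.3/100 = 41085 fish
Harvest biomass = survivors * W_f = 41085 * 2.76 = 113394.6 kg

113394.6 kg


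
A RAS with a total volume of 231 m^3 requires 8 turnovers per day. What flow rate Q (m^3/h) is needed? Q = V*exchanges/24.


Daily recirculation volume = 231 m^3 * 8 = 1848 m^3/day
Flow rate Q = daily volume / 24 h = 1848 / 24 = 77 m^3/h

77 m^3/h


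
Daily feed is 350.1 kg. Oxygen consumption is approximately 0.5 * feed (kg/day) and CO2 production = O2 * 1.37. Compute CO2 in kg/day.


O2 = 350.1 * 0.5 = 175.05
CO2 = 175.05 * 1.37 = 239.8185

239.8185 kg/day


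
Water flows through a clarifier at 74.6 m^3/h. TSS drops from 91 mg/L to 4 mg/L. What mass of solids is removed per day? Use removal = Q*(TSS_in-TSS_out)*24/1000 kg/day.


Concentration drop: TSS_in - TSS_out = 91 - 4 = 87 mg/L
Hourly solids removed = Q * dTSS = 74.6 m^3/h * 87 mg/L = 6490.2 g/h  (m^3/h * mg/L = g/h)
Daily solids removed = 6490.2 * 24 = 155764.8 g/day
Convert g to kg: 155764.8 / 1000 = 155.7648 kg/day

155.7648 kg/day


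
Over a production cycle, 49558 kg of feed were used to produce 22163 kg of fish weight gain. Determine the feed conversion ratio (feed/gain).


FCR = feed consumed / weight gained
FCR = 49558 kg / 22163 kg = 2.23607

2.23607


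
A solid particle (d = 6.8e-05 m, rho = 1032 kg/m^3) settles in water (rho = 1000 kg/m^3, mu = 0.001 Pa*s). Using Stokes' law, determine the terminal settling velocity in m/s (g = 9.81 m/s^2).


Density difference: rho_p - rho_f = 1032 - 1000 = 32 kg/m^3
d^2 = (6.8e-05)^2 = 4.624e-09 m^2
Numerator = (rho_p - rho_f) * g * d^2 = 32 * 9.81 * 4.624e-09 = 1.4515661e-06
Denominator = 18 * mu = 18 * 0.001 = 0.018
v_s = 1.4515661e-06 / 0.018 = 8.06426e-05 m/s
Check: Re = rho_f * v_s * d / mu = 1000 * 8.06426e-05 * 6.8e-05 / 0.001 = 0.00548 < 1, so Stokes' law applies.

8.06426e-05 m/s


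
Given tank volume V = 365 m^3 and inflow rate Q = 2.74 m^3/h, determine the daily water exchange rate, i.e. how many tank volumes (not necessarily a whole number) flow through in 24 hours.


Daily flow volume = 2.74 m^3/h * 24 h = 65.76 m^3/day
Exchanges = daily flow / tank volume = 65.76 / 365 = 0.180164 exchanges/day

0.180164 exchanges/day


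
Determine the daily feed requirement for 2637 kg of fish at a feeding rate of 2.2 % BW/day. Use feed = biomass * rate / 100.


Feeding rate fraction = 2.2% / 100 = 0.022
Daily feed = 2637 kg * 0.022 = 58.014 kg/day

58.014 kg/day


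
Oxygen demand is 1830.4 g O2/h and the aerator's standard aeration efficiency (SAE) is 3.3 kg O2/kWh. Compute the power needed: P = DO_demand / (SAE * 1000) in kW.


SAE in g O2/kWh = 3.3 * 1000 = 3300 g/kWh
P = DO_demand / SAE_g = 1830.4 / 3300 = 0.554667 kW

0.554667 kW


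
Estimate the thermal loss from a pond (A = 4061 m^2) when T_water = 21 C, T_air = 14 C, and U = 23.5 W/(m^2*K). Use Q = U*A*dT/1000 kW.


Temperature difference dT = 21 - 14 = 7 K
Heat loss (W) = U * A * dT = 23.5 * 4061 * 7 = 668034.5 W
Convert to kW: 668034.5 / 1000 = 668.0345 kW

668.0345 kW


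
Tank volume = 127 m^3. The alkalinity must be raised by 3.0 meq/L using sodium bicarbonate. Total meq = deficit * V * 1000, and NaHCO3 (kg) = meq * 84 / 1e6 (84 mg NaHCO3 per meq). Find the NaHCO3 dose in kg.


Tank volume in L = 127 m^3 * 1000 = 127000 L
Total meq required = 3.0 meq/L * 127000 L = 381000 meq
NaHCO3 mass = 381000 meq * 84 mg/meq / 1e6 = 32.004 kg

32.004 kg


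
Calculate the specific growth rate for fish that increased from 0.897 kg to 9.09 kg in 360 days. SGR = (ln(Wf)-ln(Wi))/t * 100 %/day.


ln(W_f) = ln(9.09) = 2.2071749
ln(W_i) = ln(0.897) = -0.10869942
ln(W_f) - ln(W_i) = 2.2071749 - -0.10869942 = 2.3158743
SGR = 2.3158743 / 360 * 100 = 0.643298 %/day

0.643298 %/day


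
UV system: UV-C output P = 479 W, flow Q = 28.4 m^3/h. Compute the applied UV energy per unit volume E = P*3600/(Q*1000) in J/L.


Energy delivered per hour = 479 W * 3600 s = 1724400 J/h
Volume treated per hour = 28.4 m^3/h * 1000 = 28400 L/h
dose = 1724400 / 28400 = 60.7183 J/L

60.7183 J/L


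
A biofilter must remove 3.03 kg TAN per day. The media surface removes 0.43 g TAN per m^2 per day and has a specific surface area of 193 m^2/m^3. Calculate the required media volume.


A = 3.03*1000 / 0.43 = 7046.5116 m^2
V = 7046.5116 / 193 = 36.5104

36.5104 m^3


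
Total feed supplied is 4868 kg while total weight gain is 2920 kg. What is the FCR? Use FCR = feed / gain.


FCR = feed consumed / weight gained
FCR = 4868 kg / 2920 kg = 1.66712

1.66712


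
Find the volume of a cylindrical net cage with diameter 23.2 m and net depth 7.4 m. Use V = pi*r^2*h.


r = d/2 = 23.2/2 = 11.6 m
Base area = pi*r^2 = pi*11.6^2 = 422.73271 m^2
Volume = 422.73271 * 7.4 = 3128.22 m^3

3128.22 m^3


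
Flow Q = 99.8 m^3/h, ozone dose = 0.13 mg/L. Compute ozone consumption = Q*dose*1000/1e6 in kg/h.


O3 demand (mg/h) = Q * dose * 1000 = 99.8 * 0.13 * 1000 = 12974 mg/h
Convert mg to kg: 12974 / 1e6 = 0.012974 kg/h

0.012974 kg/h


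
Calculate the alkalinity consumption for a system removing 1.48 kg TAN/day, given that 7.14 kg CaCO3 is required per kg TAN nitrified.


Alkalinity factor: 7.14 kg CaCO3 consumed per kg TAN nitrified
alk = 1.48 kg TAN * 7.14 = 10.5672 kg CaCO3/day

10.5672 kg CaCO3/day


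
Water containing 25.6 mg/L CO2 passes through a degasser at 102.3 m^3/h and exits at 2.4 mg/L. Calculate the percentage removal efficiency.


CO2_out / CO2_in = 2.4 / 25.6 = 0.09375
Fraction remaining = 0.09375
efficiency = (1 - 0.09375) * 100 = 90.625 %

90.625 %


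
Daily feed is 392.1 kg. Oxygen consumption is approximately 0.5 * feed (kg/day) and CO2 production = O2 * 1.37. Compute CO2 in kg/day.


O2 = 392.1 * 0.5 = 196.05
CO2 = 196.05 * 1.37 = 268.5885

268.5885 kg/day


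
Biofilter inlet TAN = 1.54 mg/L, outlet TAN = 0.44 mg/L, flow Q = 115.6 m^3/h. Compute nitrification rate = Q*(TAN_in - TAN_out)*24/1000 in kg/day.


Concentration drop: TAN_in - TAN_out = 1.54 - 0.44 = 1.1 mg/L
Hourly TAN removed = Q * dTAN = 115.6 m^3/h * 1.1 mg/L = 127.16 g/h  (m^3/h * mg/L = g/h)
Daily TAN removed = 127.16 * 24 = 3051.84 g/day
Convert to kg/day: 3051.84 / 1000 = 3.05184 kg/day

3.05184 kg/day


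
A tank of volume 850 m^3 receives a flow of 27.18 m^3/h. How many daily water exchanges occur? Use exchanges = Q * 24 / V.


Daily flow volume = 27.18 m^3/h * 24 h = 652.32 m^3/day
Exchanges = daily flow / tank volume = 652.32 / 850 = 0.767435 exchanges/day

0.767435 exchanges/day


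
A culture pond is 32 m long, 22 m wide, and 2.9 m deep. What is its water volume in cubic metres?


Base area = L * W = 32 * 22 = 704 m^2
Volume = area * depth = 704 * 2.9 = 2041.6 m^3

2041.6 m^3


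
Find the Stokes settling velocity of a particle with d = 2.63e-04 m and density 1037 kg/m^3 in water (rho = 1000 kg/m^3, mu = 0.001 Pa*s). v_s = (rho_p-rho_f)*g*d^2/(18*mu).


Density difference: rho_p - rho_f = 1037 - 1000 = 37 kg/m^3
d^2 = (2.63e-04)^2 = 6.9169e-08 m^2
Numerator = (rho_p - rho_f) * g * d^2 = 37 * 9.81 * 6.9169e-08 = 2.5106272e-05
Denominator = 18 * mu = 18 * 0.001 = 0.018
v_s = 2.5106272e-05 / 0.018 = 0.00139479 m/s
Check: Re = rho_f * v_s * d / mu = 1000 * 0.00139479 * 2.63e-04 / 0.001 = 0.367 < 1, so Stokes' law applies.

0.00139479 m/s


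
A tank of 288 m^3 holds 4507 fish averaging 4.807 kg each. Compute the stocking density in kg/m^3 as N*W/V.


Total biomass = 4507 fish * 4.807 kg = 21665.149 kg
Density = total biomass / volume = 21665.149 / 288 = 75.2262 kg/m^3

75.2262 kg/m^3
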